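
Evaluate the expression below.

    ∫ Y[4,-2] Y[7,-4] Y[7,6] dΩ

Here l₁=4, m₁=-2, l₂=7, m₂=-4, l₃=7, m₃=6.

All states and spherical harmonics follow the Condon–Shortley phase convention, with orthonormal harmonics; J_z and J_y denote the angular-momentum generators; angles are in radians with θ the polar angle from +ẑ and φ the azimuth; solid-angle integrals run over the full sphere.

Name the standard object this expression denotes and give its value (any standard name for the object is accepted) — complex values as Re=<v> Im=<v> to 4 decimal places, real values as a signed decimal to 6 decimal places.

This is a Gaunt coefficient — the integral of a triple product of spherical harmonics over the sphere.
Checks pass: Σm=0; 18 even; l₃=7∈[3,11].
(2·4+1)(2·7+1)(2·7+1) = 2025
Δ: 4! 4! 10! / 19! → 1/58198140
sum: t=0:+1/17418240 t=1:−1/622080 t=2:+1/230400 t=3:−1/622080 t=4:+1/17418240 = 1/806400
3j²(4 7 7; 0 0 0) = Δ·Π!·Σ² = 2268/230945  (sign -1)
sum: t=2:+1/34836480 t=3:−1/130636800 = 11/522547200
3j²(4 7 7; -2 -4 6) = Δ·Π!·Σ² = 1331/81396  (sign -1)
combine: 4πI² = 2025·2268/230945·1331/81396 = 441045/1356277
take √, sign +1: I = 0.16086528

Gaunt coefficient, +0.160865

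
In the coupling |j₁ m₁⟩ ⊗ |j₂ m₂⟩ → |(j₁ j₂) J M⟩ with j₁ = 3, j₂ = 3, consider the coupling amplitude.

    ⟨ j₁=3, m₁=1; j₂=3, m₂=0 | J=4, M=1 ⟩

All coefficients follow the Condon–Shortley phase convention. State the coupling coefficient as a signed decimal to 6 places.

−√(15/154) = -0.312094

triangle: 2!*4!*4!/11! = 1152/39916800
(j±m)!: 4!*2!*3!*3!*5!*3! = 1244160
prefactor² = (2J+1)*Δ*N² = 124416/385
  k=0: +1/(0!*2!*2!*3!*2!*1!) = 1/48
  k=1: −1/(1!*1!*1!*2!*3!*2!) = -1/24
  k=2: +1/(2!*0!*0!*1!*4!*3!) = 1/288
Σ = -5/288  ⇒  CG² = 124416/385*(-5/288)² = 15/154
CG = −√(15/154) = -0.312094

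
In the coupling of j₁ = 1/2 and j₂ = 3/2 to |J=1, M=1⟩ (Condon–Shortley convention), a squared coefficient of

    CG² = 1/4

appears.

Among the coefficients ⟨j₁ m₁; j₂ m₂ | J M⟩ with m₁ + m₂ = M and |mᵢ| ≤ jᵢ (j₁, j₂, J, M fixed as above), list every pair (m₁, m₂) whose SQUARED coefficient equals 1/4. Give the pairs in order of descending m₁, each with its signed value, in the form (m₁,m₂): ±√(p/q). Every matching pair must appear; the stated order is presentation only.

Admissible pairs with m₁+m₂ = M = 1: (-1/2,3/2), (1/2,1/2)
  (m₁,m₂)=(1/2,1/2): CG² = 1/4, CG = +√(1/4)   ← matches the target
  (m₁,m₂)=(-1/2,3/2): CG² = 3/4, CG = −√(3/4)
Pairs with CG² = 1/4: (1/2,1/2): +√(1/4)

(1/2,1/2): +√(1/4)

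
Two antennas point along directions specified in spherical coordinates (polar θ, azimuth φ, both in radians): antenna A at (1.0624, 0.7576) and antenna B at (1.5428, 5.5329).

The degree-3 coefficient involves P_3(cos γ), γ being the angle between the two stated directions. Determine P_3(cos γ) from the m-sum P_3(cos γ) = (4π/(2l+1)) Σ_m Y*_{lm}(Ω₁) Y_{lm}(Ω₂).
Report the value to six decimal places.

Expand P_3 via completeness: Σ_{m} conj(Y_{3,m}) at Ω₁ times Y_{3,m} at Ω₂ —
  m=-3: (-0.179581+0.212341i) × (-0.262058+0.324025i) = -0.021743-0.113835i  (running Σ = -0.021743-0.113835i)
  m=-2: (+0.021094+0.379014i) × (+0.002006+0.028515i) = -0.010765+0.001362i  (running Σ = -0.032508-0.112473i)
  m=-1: (+0.037893+0.035842i) × (-0.235386-0.219410i) = -0.001055-0.016751i  (running Σ = -0.033564-0.129224i)
  m=0: (-0.329745-0.000000i) × (-0.031298+0.000000i) = +0.010320+0.000000i  (running Σ = -0.023243-0.129224i)
  m=1: (-0.037893+0.035842i) × (+0.235386-0.219410i) = -0.001055+0.016751i  (running Σ = -0.024299-0.112473i)
  m=2: (+0.021094-0.379014i) × (+0.002006-0.028515i) = -0.010765-0.001362i  (running Σ = -0.035064-0.113835i)
  m=3: (+0.179581+0.212341i) × (+0.262058+0.324025i) = -0.021743+0.113835i  (running Σ = -0.056807+0.000000i)
Accumulated sum -0.056807+0.000000i; after 4π/(2l+1) scaling, -0.101980+0.000000i ⇒ P_3 = -0.101980

-0.101980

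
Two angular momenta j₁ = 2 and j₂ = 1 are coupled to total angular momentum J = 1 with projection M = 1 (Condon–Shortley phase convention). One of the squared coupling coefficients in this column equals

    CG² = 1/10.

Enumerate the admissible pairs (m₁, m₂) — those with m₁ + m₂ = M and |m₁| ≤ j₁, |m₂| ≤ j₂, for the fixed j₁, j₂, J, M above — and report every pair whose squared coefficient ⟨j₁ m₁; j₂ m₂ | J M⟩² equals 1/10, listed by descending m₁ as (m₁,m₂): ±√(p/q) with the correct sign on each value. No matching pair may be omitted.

Admissible pairs with m₁+m₂ = M = 1: (0,1), (1,0), (2,-1)
  (m₁,m₂)=(2,-1): CG² = 3/5, CG = +√(3/5)
  (m₁,m₂)=(1,0): CG² = 3/10, CG = −√(3/10)
  (m₁,m₂)=(0,1): CG² = 1/10, CG = +√(1/10)   ← matches the target
Pairs with CG² = 1/10: (0,1): +√(1/10)

(0,1): +√(1/10)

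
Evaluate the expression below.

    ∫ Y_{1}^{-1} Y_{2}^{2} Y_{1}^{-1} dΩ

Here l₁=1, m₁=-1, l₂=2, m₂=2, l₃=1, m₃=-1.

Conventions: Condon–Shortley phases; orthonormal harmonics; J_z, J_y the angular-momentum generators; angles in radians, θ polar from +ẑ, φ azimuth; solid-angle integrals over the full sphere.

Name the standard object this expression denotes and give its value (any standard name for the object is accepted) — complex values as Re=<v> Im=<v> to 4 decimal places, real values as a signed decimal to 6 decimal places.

Gaunt coefficient, +0.309019

This is a Gaunt coefficient — the integral of a triple product of spherical harmonics over the sphere.
Rules hold: Σm=0, L=4 even, 1≤1≤3.
N = 3·5·3 = 45
Δ = 2!·0!·2!/5! = 1/30
Racah Σ t=1..1: t=1:−1/1 = -1/1
⇒ 3j(1 2 1; 0 0 0)² = 2/15, sgn +1
Racah Σ t=2..2: t=2:+1/4 = 1/4
⇒ 3j(1 2 1; -1 2 -1)² = 1/5, sgn +1
4πI² = N·(3j₀)²·(3jₘ)² = 6/5
I = +1·√(1.2/4π) = 0.30901936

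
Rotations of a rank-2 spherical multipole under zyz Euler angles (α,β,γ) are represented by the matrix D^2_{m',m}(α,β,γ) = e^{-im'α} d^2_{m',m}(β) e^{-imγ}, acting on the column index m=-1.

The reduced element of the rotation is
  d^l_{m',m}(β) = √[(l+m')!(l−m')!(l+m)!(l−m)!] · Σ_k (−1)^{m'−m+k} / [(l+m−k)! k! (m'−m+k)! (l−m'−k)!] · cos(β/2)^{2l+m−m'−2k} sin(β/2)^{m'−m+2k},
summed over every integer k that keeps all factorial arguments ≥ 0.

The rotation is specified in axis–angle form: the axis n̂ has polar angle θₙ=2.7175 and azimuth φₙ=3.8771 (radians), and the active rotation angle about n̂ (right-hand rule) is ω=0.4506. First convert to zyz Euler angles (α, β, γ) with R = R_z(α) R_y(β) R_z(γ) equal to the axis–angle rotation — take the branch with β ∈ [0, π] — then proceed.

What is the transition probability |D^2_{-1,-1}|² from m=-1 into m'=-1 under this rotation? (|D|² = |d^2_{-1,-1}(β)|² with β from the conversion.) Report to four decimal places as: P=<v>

P=0.9178

Axis–angle → zyz. n̂ = (sinθₙcosφₙ, sinθₙsinφₙ, cosθₙ) = (-0.305119, -0.276097, -0.911412), ω = 0.4506.
R = I cosω + sinω [n̂]ₓ + (1−cosω) n̂n̂ᵀ gives
  R = [+0.909478, +0.405334, -0.092485; -0.388517, +0.907795, +0.157998; +0.147999, -0.107764, +0.983099]
β = atan2(√(R₁₃²+R₂₃²), R₃₃) = 0.184114; α = atan2(R₂₃, R₁₃) mod 2π = 2.100377; γ = atan2(R₃₂, −R₃₁) mod 2π = 3.770955
Split into d^2_{-1,-1}(β=0.1841) × two z-phases.
c=cos(0.184114/2)=0.995766, s=sin(0.184114/2)=0.091927; N=√[1·6·1·6]=6.000000
k: max(0,(-1)−(-1))=0 … min(2+(-1),2−(-1))=1
  k=0: (−1)^0·6.0000/(6)·0.9958^4·0.0919^0 = +0.983170
  k=1: (−1)^1·6.0000/(2)·0.9958^2·0.0919^2 = -0.025138
d^2_{-1,-1}(0.1841) = +0.983170 -0.025138 = +0.958033
|D^2_{-1,-1}|² = |d^2_{-1,-1}(β)|² = (+0.958033)² = 0.917826 (the z-rotation phases have unit modulus)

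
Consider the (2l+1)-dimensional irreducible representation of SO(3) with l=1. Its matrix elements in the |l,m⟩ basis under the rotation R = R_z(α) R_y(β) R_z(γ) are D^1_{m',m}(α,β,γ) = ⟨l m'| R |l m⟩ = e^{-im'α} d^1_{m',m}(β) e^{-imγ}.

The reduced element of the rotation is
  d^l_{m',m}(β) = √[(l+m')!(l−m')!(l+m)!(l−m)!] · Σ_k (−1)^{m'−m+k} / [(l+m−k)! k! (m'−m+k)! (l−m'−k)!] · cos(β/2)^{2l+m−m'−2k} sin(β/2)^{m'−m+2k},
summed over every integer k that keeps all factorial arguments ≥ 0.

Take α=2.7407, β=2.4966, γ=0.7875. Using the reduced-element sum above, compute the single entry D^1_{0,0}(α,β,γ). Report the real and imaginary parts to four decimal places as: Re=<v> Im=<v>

First d^1_{0,0}(β=2.4966), then the phase factors e^{-i(0)α} and e^{-i(0)γ}:
With c≡cos(β/2)=0.316935 and s≡sin(β/2)=0.948447, N=[1·1·1·1]^{1/2}=1.000000
The bounds max(0,m−m')=0 and min(l+m,l−m')=1 give 2 terms
  k=0: (−1)^0·1.0000/(1)·0.3169^2·0.9484^0 = +0.100448
  k=1: (−1)^1·1.0000/(1)·0.3169^0·0.9484^2 = -0.899552
d^1_{0,0}(2.4966) = +0.100448 -0.899552 = -0.799104
Attach z-rotation phases: D = e^{-i(0)(2.7407)}·(-0.799104)·e^{-i(0)(0.7875)} = -0.799104+0.000000i

Re=-0.7991 Im=0.0000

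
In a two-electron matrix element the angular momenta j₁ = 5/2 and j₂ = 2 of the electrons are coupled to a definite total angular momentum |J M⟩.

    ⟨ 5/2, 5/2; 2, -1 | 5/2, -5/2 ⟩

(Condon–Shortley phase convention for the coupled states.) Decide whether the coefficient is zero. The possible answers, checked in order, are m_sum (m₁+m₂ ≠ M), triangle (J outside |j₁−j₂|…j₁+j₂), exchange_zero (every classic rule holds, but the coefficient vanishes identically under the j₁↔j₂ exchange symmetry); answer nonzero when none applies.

m_sum

m-sum: m₁+m₂ = 5/2+(-1) = 3/2, M = -5/2  ✗ ⇒ coefficient is 0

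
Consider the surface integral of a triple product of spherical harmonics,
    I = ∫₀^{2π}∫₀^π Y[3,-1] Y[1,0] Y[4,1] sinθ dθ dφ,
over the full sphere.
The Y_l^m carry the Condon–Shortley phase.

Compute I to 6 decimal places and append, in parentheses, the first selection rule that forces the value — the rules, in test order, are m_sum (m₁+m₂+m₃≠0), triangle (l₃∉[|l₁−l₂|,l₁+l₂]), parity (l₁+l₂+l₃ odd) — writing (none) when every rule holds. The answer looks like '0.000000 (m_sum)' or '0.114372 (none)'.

Checks pass: Σm=0; 8 even; l₃=4∈[2,4].
(2·3+1)(2·1+1)(2·4+1) = 189
Δ: 0! 6! 2! / 9! → 1/252
sum: t=0:+1/36 = 1/36
3j²(3 1 4; 0 0 0) = Δ·Π!·Σ² = 4/63  (sign +1)
sum: t=0:+1/48 = 1/48
3j²(3 1 4; -1 0 1) = Δ·Π!·Σ² = 5/84  (sign -1)
combine: 4πI² = 189·4/63·5/84 = 5/7
take √, sign -1: I = -0.23841361
No selection rule forces the value: the integral is nonzero (none).

-0.238414 (none)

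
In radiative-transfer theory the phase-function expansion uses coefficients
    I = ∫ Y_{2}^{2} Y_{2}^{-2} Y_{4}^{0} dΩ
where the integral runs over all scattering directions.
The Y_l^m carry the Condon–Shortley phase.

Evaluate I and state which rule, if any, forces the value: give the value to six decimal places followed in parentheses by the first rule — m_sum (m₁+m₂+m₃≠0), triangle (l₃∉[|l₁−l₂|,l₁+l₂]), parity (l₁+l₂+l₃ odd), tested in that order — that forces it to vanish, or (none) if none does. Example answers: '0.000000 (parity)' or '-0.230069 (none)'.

0.040299 (none)

Rules hold: Σm=0, L=8 even, 0≤4≤4.
N = 5·5·9 = 225
Δ = 0!·4!·4!/9! = 1/630
Racah Σ t=0..0: t=0:+1/16 = 1/16
⇒ 3j(2 2 4; 0 0 0)² = 2/35, sgn +1
Racah Σ t=0..0: t=0:+1/576 = 1/576
⇒ 3j(2 2 4; 2 -2 0)² = 1/630, sgn +1
4πI² = N·(3j₀)²·(3jₘ)² = 1/49
I = +1·√(0.0204082/4π) = 0.04029926
No selection rule forces the value: the integral is nonzero (none).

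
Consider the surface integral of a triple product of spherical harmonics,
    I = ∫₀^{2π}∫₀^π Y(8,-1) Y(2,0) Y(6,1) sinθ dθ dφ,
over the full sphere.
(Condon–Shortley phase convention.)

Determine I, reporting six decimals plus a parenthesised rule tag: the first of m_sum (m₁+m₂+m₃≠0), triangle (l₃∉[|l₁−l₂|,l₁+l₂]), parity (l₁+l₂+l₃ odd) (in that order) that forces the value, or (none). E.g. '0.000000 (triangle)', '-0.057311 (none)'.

-0.233332 (none)

Rules hold: Σm=0, L=16 even, 6≤6≤10.
N = 17·5·13 = 1105
Δ = 4!·12!·0!/17! = 1/30940
Racah Σ t=2..2: t=2:+1/2073600 = 1/2073600
⇒ 3j(8 2 6; 0 0 0)² = 28/1105, sgn +1
Racah Σ t=2..2: t=2:+1/2419200 = 1/2419200
⇒ 3j(8 2 6; -1 0 1)² = 27/1105, sgn -1
4πI² = N·(3j₀)²·(3jₘ)² = 756/1105
I = -1·√(0.684163/4π) = -0.23333228
No selection rule forces the value: the integral is nonzero (none).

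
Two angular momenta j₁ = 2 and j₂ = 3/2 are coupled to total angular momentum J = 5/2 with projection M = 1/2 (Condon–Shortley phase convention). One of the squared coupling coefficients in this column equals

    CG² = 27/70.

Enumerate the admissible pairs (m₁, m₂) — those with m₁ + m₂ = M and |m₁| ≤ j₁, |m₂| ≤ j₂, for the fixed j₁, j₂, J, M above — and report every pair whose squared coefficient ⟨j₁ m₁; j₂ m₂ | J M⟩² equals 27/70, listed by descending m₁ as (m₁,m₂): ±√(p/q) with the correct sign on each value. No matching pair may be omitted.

Admissible pairs with m₁+m₂ = M = 1/2: (-1,3/2), (0,1/2), (1,-1/2), (2,-3/2)
  (m₁,m₂)=(2,-3/2): CG² = 6/35, CG = +√(6/35)
  (m₁,m₂)=(1,-1/2): CG² = 5/14, CG = +√(5/14)
  (m₁,m₂)=(0,1/2): CG² = 3/35, CG = −√(3/35)
  (m₁,m₂)=(-1,3/2): CG² = 27/70, CG = −√(27/70)   ← matches the target
Pairs with CG² = 27/70: (-1,3/2): −√(27/70)

(-1,3/2): −√(27/70)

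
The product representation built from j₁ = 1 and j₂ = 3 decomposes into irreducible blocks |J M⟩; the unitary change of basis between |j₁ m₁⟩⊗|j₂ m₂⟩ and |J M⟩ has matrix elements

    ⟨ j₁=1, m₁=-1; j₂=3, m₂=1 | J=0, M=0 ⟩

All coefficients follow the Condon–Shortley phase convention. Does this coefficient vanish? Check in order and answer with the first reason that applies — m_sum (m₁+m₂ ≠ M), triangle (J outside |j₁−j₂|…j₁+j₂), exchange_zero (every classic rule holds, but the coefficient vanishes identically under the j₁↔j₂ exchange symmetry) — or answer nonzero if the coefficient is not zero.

m-sum: m₁+m₂ = -1+1 = 0, M = 0  ✓
triangle: need |j₁−j₂| ≤ J ≤ j₁+j₂, i.e. J ∈ [2, 4]; J = 0 is outside ✗ ⇒ coefficient is 0

triangle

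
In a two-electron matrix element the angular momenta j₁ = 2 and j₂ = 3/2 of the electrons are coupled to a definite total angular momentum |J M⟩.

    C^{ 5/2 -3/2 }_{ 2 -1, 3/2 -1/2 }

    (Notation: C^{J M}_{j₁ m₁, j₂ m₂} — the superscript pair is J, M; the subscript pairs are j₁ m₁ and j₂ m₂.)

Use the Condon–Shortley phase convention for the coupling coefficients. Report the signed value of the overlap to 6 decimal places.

−√(1/35) = -0.169031

j₁+j₂−J=1  J+j₁−j₂=3  J−j₁+j₂=2  j₁+j₂+J+1=7
(j₁±m₁, j₂±m₂, J±M) = (1,3,1,2,1,4)
P² = 144/35
sum k=0..1:
  [0] +1/6 = 1/6
  [1] −1/4 = -1/4
S = -1/12
C² = P²·S² = 1/35 ; C = -0.169031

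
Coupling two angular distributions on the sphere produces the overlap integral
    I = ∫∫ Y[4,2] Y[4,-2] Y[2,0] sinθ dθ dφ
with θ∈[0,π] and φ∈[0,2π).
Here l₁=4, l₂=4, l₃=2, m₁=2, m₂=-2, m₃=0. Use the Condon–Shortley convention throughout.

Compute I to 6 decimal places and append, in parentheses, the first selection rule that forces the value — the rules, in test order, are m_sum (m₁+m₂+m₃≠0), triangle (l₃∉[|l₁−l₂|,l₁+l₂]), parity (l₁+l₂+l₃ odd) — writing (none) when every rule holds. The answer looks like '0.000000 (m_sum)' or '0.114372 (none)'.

0.065536 (none)

Rules hold: Σm=0, L=10 even, 0≤2≤8.
N = 9·9·5 = 405
Δ = 6!·2!·2!/11! = 1/13860
Racah Σ t=2..4: t=2:+1/192 t=3:−1/36 t=4:+1/192 = -5/288
⇒ 3j(4 4 2; 0 0 0)² = 20/693, sgn -1
Racah Σ t=0..2: t=0:+1/2880 t=1:−1/120 t=2:+1/192 = -1/360
⇒ 3j(4 4 2; 2 -2 0)² = 16/3465, sgn -1
4πI² = N·(3j₀)²·(3jₘ)² = 320/5929
I = +1·√(0.053972/4π) = 0.06553591
No selection rule forces the value: the integral is nonzero (none).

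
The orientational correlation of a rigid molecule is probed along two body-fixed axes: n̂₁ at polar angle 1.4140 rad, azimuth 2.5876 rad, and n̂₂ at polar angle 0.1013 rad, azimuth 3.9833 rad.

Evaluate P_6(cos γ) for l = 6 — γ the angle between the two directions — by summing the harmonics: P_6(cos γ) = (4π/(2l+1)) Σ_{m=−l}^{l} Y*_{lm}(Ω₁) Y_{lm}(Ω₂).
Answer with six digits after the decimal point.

Addition theorem: P_6(cos γ) = (4π/13) Σ_m Y*_{lm}(Ω₁) Y_{lm}(Ω₂), m = −6…6:
  [-6]  conj(Y_{6,-6})(Ω₁) = -0.44116 + 0.08136j ; Y_{6,-6}(Ω₂) = 0.00000 + 0.00000j ; Δ = -0.00000 - 0.00000j
  [-5]  conj(Y_{6,-5})(Ω₁) = 0.22891 + 0.08921j ; Y_{6,-5}(Ω₂) = 0.00001 - 0.00002j ; Δ = 0.00000 - 0.00000j
  [-4]  conj(Y_{6,-4})(Ω₁) = 0.14944 + 0.19855j ; Y_{6,-4}(Ω₂) = -0.00036 + 0.00008j ; Δ = -0.00007 - 0.00006j
  [-3]  conj(Y_{6,-3})(Ω₁) = -0.02438 - 0.26666j ; Y_{6,-3}(Ω₂) = 0.00431 + 0.00306j ; Δ = 0.00071 - 0.00122j
  [-2]  conj(Y_{6,-2})(Ω₁) = 0.08238 - 0.16511j ; Y_{6,-2}(Ω₂) = -0.00581 - 0.05134j ; Δ = -0.00896 - 0.00327j
  [-1]  conj(Y_{6,-1})(Ω₁) = -0.23172 + 0.14335j ; Y_{6,-1}(Ω₂) = -0.21083 + 0.23602j ; Δ = 0.01502 - 0.08491j
  [+0]  conj(Y_{6,0})(Ω₁) = -0.16678 + 0.00000j ; Y_{6,0}(Ω₂) = 0.91039 + 0.00000j ; Δ = -0.15183 + 0.00000j
  [+1]  conj(Y_{6,1})(Ω₁) = 0.23172 + 0.14335j ; Y_{6,1}(Ω₂) = 0.21083 + 0.23602j ; Δ = 0.01502 + 0.08491j
  [+2]  conj(Y_{6,2})(Ω₁) = 0.08238 + 0.16511j ; Y_{6,2}(Ω₂) = -0.00581 + 0.05134j ; Δ = -0.00896 + 0.00327j
  [+3]  conj(Y_{6,3})(Ω₁) = 0.02438 - 0.26666j ; Y_{6,3}(Ω₂) = -0.00431 + 0.00306j ; Δ = 0.00071 + 0.00122j
  [+4]  conj(Y_{6,4})(Ω₁) = 0.14944 - 0.19855j ; Y_{6,4}(Ω₂) = -0.00036 - 0.00008j ; Δ = -0.00007 + 0.00006j
  [+5]  conj(Y_{6,5})(Ω₁) = -0.22891 + 0.08921j ; Y_{6,5}(Ω₂) = -0.00001 - 0.00002j ; Δ = 0.00000 + 0.00000j
  [+6]  conj(Y_{6,6})(Ω₁) = -0.44116 - 0.08136j ; Y_{6,6}(Ω₂) = 0.00000 - 0.00000j ; Δ = -0.00000 + 0.00000j
Accumulated sum -0.13842 - 0.00000j; after 4π/(2l+1) scaling, -0.13380 - 0.00000j ⇒ P_6 = -0.133799

-0.133799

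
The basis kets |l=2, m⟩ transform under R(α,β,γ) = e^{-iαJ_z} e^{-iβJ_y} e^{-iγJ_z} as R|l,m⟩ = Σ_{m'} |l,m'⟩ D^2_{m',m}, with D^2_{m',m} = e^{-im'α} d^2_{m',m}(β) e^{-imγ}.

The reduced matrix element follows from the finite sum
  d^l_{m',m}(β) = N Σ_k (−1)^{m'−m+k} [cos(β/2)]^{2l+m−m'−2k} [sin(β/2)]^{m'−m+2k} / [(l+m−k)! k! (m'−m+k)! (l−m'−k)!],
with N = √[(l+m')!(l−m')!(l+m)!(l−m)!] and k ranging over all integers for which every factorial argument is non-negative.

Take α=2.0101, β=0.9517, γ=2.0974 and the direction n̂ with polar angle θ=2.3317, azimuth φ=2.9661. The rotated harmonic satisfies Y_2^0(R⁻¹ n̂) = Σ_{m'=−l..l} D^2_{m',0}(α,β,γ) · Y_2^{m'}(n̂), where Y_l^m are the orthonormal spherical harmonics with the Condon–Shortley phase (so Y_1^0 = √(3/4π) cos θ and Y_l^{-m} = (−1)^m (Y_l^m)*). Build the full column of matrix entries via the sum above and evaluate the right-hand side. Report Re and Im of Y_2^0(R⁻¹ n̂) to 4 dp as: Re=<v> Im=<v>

Need the full column D^2_{m',0} for m'=−2..2 at α=2.0101, β=0.9517, γ=2.0974.
cos(β/2)=0.888904, sin(β/2)=0.458094
d^2_{-2,0}: single k=2 term ⇒ +0.406158;  D = -0.259219-0.312681i
d^2_{-1,0}: k∈[1..2] ⇒ +0.788124 -0.209312 = +0.578812;  D = -0.246174+0.523852i
d^2_{0,0}: k∈[0..2] ⇒ +0.624337 -0.663253 +0.044037 = +0.005121;  D = +0.005121+0.000000i
d^2_{1,0}: k∈[0..1] ⇒ -0.788124 +0.209312 = -0.578812;  D = +0.246174+0.523852i
d^2_{2,0}: single k=0 term ⇒ +0.406158;  D = -0.259219+0.312681i
Y_2^{m'}(θ=2.3317,φ=2.9661) and Σ D·Y over m':
  (-0.2592-0.3127i)·(+0.1902+0.0697i)  (-0.2462+0.5239i)·(+0.3799+0.0674i)  (+0.0051+0.0000i)·(+0.1345+0.0000i)  (+0.2462+0.5239i)·(-0.3799+0.0674i)  (-0.2592+0.3127i)·(+0.1902-0.0697i)
Y_2^0(R⁻¹ n̂) = -0.311989+0.000000i

Re=-0.3120 Im=0.0000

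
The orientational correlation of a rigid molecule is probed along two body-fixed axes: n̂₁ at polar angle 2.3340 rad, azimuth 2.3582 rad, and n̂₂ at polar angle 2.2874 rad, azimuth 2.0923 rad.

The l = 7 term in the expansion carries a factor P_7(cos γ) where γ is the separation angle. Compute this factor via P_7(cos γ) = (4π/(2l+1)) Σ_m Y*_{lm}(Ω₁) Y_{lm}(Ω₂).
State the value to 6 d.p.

0.506578

Expand P_7 via completeness: Σ_{m} conj(Y_{7,m}) at Ω₁ times Y_{7,m} at Ω₂ —
  [-7]  conj(Y_{7,-7})(Ω₁) = -0.03587 - 0.03689j ; Y_{7,-7}(Ω₂) = -0.03377 - 0.06052j ; Δ = -0.00102 + 0.00342j
  [-6]  conj(Y_{7,-6})(Ω₁) = 0.00222 - 0.18414j ; Y_{7,-6}(Ω₂) = -0.22587 - 0.00284j ; Δ = -0.00102 + 0.04158j
  [-5]  conj(Y_{7,-5})(Ω₁) = 0.26910 - 0.26376j ; Y_{7,-5}(Ω₂) = -0.20983 + 0.35480j ; Δ = 0.03712 + 0.15082j
  [-4]  conj(Y_{7,-4})(Ω₁) = 0.44422 + 0.00356j ; Y_{7,-4}(Ω₂) = 0.20028 + 0.35371j ; Δ = 0.08771 + 0.15784j
  [-3]  conj(Y_{7,-3})(Ω₁) = 0.12065 + 0.12211j ; Y_{7,-3}(Ω₂) = 0.05417 + 0.00034j ; Δ = 0.00649 + 0.00666j
  [-2]  conj(Y_{7,-2})(Ω₁) = 0.00111 - 0.27739j ; Y_{7,-2}(Ω₂) = -0.17187 + 0.29483j ; Δ = 0.08159 + 0.04800j
  [-1]  conj(Y_{7,-1})(Ω₁) = 0.21937 - 0.21849j ; Y_{7,-1}(Ω₂) = 0.10658 + 0.18550j ; Δ = 0.06391 + 0.01741j
  [+0]  conj(Y_{7,0})(Ω₁) = -0.19324 + 0.00000j ; Y_{7,0}(Ω₂) = -0.28531 + 0.00000j ; Δ = 0.05513 + 0.00000j
  [+1]  conj(Y_{7,1})(Ω₁) = -0.21937 - 0.21849j ; Y_{7,1}(Ω₂) = -0.10658 + 0.18550j ; Δ = 0.06391 - 0.01741j
  [+2]  conj(Y_{7,2})(Ω₁) = 0.00111 + 0.27739j ; Y_{7,2}(Ω₂) = -0.17187 - 0.29483j ; Δ = 0.08159 - 0.04800j
  [+3]  conj(Y_{7,3})(Ω₁) = -0.12065 + 0.12211j ; Y_{7,3}(Ω₂) = -0.05417 + 0.00034j ; Δ = 0.00649 - 0.00666j
  [+4]  conj(Y_{7,4})(Ω₁) = 0.44422 - 0.00356j ; Y_{7,4}(Ω₂) = 0.20028 - 0.35371j ; Δ = 0.08771 - 0.15784j
  [+5]  conj(Y_{7,5})(Ω₁) = -0.26910 - 0.26376j ; Y_{7,5}(Ω₂) = 0.20983 + 0.35480j ; Δ = 0.03712 - 0.15082j
  [+6]  conj(Y_{7,6})(Ω₁) = 0.00222 + 0.18414j ; Y_{7,6}(Ω₂) = -0.22587 + 0.00284j ; Δ = -0.00102 - 0.04158j
  [+7]  conj(Y_{7,7})(Ω₁) = 0.03587 - 0.03689j ; Y_{7,7}(Ω₂) = 0.03377 - 0.06052j ; Δ = -0.00102 - 0.00342j
Σ over m = 0.60468 + 0.00000j; ×(4π/15) → 0.50658 + 0.00000j. Real part: 0.506578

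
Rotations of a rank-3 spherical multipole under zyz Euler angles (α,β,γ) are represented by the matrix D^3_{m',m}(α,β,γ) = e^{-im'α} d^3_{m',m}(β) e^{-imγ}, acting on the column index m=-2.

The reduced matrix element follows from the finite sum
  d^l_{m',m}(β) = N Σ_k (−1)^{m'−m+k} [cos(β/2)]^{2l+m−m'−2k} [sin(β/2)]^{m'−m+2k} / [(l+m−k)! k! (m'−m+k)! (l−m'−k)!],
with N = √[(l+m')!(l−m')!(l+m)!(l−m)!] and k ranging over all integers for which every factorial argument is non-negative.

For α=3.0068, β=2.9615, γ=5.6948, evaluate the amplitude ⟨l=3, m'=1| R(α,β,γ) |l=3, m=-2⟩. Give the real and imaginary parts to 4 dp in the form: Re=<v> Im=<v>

D^3_{1,-2}(3.0068,2.9615,5.6948) = e^{-i·1·3.0068}·d^3_{1,-2}(2.9615)·e^{-i·-2·5.6948}. Compute d first:
Half-angle: c=0.089925, s=0.995949. N=√(24·2·1·120)=75.894664
The bounds max(0,m−m')=0 and min(l+m,l−m')=1 give 2 terms
  k=0: (−1)^3·75.8947/(12)·0.0899^3·0.9959^3 = -0.004543
  k=1: (−1)^4·75.8947/(24)·0.0899^1·0.9959^5 = +0.278653
d^3_{1,-2}(2.9615) = -0.004543 +0.278653 = +0.274109
Phases: e^{-i·(1)·3.0068}=-0.990929-0.134385i, e^{-i·(-2)·5.6948}=+0.383909-0.923371i ⇒ D=-0.138292+0.236667i

Re=-0.1383 Im=0.2367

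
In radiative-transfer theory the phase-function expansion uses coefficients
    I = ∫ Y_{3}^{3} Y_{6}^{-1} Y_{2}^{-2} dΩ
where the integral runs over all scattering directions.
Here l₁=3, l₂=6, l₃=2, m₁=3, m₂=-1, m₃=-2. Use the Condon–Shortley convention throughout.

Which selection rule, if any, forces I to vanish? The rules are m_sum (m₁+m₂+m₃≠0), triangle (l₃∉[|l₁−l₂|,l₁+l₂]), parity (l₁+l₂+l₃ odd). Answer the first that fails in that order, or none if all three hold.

triangle

Σmᵢ = 0  ✓
l₃∈[|l₁−l₂|,l₁+l₂]=[3,9] required, l₃=2 fails  ✗
Σlᵢ = 11 ⇒ odd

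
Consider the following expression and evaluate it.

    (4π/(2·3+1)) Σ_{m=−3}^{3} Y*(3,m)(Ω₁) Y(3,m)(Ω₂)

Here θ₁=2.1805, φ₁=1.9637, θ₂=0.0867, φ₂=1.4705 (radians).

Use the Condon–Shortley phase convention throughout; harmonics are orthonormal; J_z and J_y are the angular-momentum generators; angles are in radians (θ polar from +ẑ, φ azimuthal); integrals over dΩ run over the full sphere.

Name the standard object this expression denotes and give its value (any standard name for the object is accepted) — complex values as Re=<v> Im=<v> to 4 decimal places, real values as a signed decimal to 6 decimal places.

Legendre polynomial (addition theorem), +0.434283

This sum is the spherical-harmonic addition theorem: it equals the Legendre polynomial P_l(cos γ) of the angle γ between the two directions.
Summing Y*_{l m}(θ₁,φ₁)·Y_{l m}(θ₂,φ₂) over m ∈ [−3, 3]; prefactor 4π/(2·3+1) = 1.795196:
  term(m=-3) = 0.00001 + 0.00006j   from Y*(Ω₁)=0.21245 - 0.08784j, Y(Ω₂)=-0.00008 + 0.00026j
  term(m=-2) = -0.00166 - 0.00250j   from Y*(Ω₁)=0.27801 + 0.27824j, Y(Ω₂)=-0.00748 - 0.00152j
  term(m=-1) = 0.01655 + 0.00890j   from Y*(Ω₁)=-0.06487 + 0.15652j, Y(Ω₂)=0.01110 - 0.11033j
  term(m=+0) = 0.21212 + 0.00000j   from Y*(Ω₁)=0.29073 + 0.00000j, Y(Ω₂)=0.72961 + 0.00000j
  term(m=+1) = 0.01655 - 0.00890j   from Y*(Ω₁)=0.06487 + 0.15652j, Y(Ω₂)=-0.01110 - 0.11033j
  term(m=+2) = -0.00166 + 0.00250j   from Y*(Ω₁)=0.27801 - 0.27824j, Y(Ω₂)=-0.00748 + 0.00152j
  term(m=+3) = 0.00001 - 0.00006j   from Y*(Ω₁)=-0.21245 - 0.08784j, Y(Ω₂)=0.00008 + 0.00026j
Accumulated sum 0.24191 + 0.00000j; after 4π/(2l+1) scaling, 0.43428 + 0.00000j ⇒ P_3 = 0.434283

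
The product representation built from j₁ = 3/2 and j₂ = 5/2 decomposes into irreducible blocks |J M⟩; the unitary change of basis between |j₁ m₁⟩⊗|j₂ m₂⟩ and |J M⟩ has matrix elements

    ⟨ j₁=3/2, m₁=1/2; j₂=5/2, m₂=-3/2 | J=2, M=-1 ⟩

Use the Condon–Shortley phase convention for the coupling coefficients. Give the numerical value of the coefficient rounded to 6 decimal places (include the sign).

triangle: 2!*1!*3!/7! = 12/5040
(j±m)!: 2!*1!*1!*4!*1!*3! = 288
prefactor² = (2J+1)*Δ*N² = 24/7
  k=0: +1/(0!*2!*1!*1!*0!*2!) = 1/4
  k=1: −1/(1!*1!*0!*0!*1!*3!) = -1/6
Σ = 1/12  ⇒  CG² = 24/7*(1/12)² = 1/42
CG = +√(1/42) = +0.154303

+√(1/42) = +0.154303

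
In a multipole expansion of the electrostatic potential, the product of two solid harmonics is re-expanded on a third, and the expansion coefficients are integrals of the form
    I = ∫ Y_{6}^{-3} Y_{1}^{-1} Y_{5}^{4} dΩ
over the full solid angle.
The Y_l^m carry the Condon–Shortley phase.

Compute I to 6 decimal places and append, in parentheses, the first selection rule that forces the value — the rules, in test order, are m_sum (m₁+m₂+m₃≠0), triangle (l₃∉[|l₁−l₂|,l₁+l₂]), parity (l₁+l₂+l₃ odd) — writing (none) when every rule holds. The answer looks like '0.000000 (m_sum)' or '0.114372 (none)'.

-0.070770 (none)

Checks pass: Σm=0; 12 even; l₃=5∈[5,7].
(2·6+1)(2·1+1)(2·5+1) = 429
Δ: 2! 10! 0! / 13! → 1/858
sum: t=1:−1/14400 = -1/14400
3j²(6 1 5; 0 0 0) = Δ·Π!·Σ² = 6/143  (sign +1)
sum: t=0:+1/725760 = 1/725760
3j²(6 1 5; -3 -1 4) = Δ·Π!·Σ² = 1/286  (sign -1)
combine: 4πI² = 429·6/143·1/286 = 9/143
take √, sign -1: I = -0.07076985
No selection rule forces the value: the integral is nonzero (none).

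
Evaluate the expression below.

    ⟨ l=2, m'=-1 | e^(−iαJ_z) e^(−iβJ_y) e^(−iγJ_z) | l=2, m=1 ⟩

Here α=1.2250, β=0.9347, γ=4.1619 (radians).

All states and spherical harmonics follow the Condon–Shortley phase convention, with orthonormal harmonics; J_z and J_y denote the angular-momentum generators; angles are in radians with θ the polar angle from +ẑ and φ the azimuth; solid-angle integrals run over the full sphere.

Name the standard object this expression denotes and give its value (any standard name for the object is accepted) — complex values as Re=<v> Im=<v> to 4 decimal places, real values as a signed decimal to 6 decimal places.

This is a Wigner D-matrix element — the rotation-matrix element ⟨l m'| R(α,β,γ) |l m⟩ in the angular-momentum basis.
First d^2_{-1,1}(β=0.9347), then the phase factors e^{-i(-1)α} and e^{-i(1)γ}:
Half-angle: c=0.892765, s=0.450522. N=√(1·6·6·1)=6.000000
k: max(0,(1)−(-1))=2 … min(2+(1),2−(-1))=3
  k=2: (−1)^0·6.0000/(2)·0.8928^2·0.4505^2 = +0.485320
  k=3: (−1)^1·6.0000/(6)·0.8928^0·0.4505^4 = -0.041197
d^2_{-1,1}(0.9347) = +0.485320 -0.041197 = +0.444123
D = (+0.338946+0.940806i)·(+0.444123)·(-0.523104+0.852269i) = -0.434851-0.090275i

Wigner D-matrix element, Re=-0.4349 Im=-0.0903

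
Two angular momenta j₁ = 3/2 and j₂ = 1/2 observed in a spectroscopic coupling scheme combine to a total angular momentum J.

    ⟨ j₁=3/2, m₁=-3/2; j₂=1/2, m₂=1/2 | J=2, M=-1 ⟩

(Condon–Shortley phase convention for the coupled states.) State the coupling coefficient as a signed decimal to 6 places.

√[5·0!3!1!/5! · 0!3!1!0!1!3!] = √(9)
  +(−1)^0/∏(0,0,3,1,0,0)! = 1/6  (running 1/6)
⟨..|..⟩ = √(9)·(1/6) = +0.500000

+√(1/4) ≈ +0.500000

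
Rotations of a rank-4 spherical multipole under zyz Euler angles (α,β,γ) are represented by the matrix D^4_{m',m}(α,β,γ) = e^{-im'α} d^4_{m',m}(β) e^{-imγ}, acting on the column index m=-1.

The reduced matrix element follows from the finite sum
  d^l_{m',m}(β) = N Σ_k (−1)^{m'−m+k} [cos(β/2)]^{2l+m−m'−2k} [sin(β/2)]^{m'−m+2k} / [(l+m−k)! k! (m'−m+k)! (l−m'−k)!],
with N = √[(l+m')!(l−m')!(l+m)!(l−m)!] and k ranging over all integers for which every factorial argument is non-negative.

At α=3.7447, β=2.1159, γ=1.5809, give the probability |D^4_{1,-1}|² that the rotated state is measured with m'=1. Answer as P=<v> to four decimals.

P=0.1238

D^4_{1,-1}(3.7447,2.1159,1.5809) = e^{-i·1·3.7447}·d^4_{1,-1}(2.1159)·e^{-i·-1·1.5809}. Compute d first:
With c≡cos(β/2)=0.490659 and s≡sin(β/2)=0.871351, N=[120·6·6·120]^{1/2}=720.000000
k: max(0,(-1)−(1))=0 … min(4+(-1),4−(1))=3
  k=0: (−1)^2·720.0000/(72)·0.4907^6·0.8714^2 = +0.105942
  k=1: (−1)^3·720.0000/(24)·0.4907^4·0.8714^4 = -1.002340
  k=2: (−1)^4·720.0000/(48)·0.4907^2·0.8714^6 = +1.580562
  k=3: (−1)^5·720.0000/(720)·0.4907^0·0.8714^8 = -0.332313
d^4_{1,-1}(2.1159) = +0.105942 -1.002340 +1.580562 -0.332313 = +0.351851
|D^4_{1,-1}|² = |d^4_{1,-1}(β)|² = (+0.351851)² = 0.123799 (the z-rotation phases have unit modulus)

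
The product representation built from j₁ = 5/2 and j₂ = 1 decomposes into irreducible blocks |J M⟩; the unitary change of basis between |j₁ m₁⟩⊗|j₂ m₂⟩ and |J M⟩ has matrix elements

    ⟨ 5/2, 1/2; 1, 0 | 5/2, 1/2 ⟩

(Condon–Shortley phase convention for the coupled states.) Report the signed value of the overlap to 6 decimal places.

√[6·1!4!1!/7! · 3!2!1!1!3!2!] = √(144/35)
  +(−1)^0/∏(0,1,2,1,2,0)! = 1/4  (running 1/4)
  +(−1)^1/∏(1,0,1,0,3,1)! = -1/6  (running 1/12)
⟨..|..⟩ = √(144/35)·(1/12) = +0.169031

+0.169031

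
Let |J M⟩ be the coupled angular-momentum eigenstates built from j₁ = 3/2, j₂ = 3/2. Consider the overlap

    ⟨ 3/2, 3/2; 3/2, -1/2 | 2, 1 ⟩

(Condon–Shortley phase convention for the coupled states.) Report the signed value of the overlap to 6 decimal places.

triangle: 1!*2!*2!/6! = 4/720
(j±m)!: 3!*0!*1!*2!*3!*1! = 72
prefactor² = (2J+1)*Δ*N² = 2
  k=0: +1/(0!*1!*0!*1!*2!*1!) = 1/2
Σ = 1/2  ⇒  CG² = 2*(1/2)² = 1/2
CG = +√(1/2) = +0.707107

+0.707107  (= +√(1/2))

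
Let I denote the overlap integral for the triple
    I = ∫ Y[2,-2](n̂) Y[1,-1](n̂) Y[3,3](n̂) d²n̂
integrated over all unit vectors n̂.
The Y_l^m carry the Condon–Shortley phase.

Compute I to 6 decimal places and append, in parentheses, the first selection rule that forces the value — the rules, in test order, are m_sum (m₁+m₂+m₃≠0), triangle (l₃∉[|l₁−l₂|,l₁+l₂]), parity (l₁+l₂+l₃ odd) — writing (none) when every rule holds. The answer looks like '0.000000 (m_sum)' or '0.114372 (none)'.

m-sum 0 ✓  L=6 even ✓  1≤3≤3 ✓
Π(2lᵢ+1) = 5×3×7 = 105
triangle coeff Δ(2,1,3) = 1/105
Σ_t [0,0]: t=0:+1/4 = 1/4
(3j)²=3/35 [(2 1 3; 0 0 0)], sign=-1
Σ_t [0,0]: t=0:+1/48 = 1/48
(3j)²=1/7 [(2 1 3; -2 -1 3)], sign=+1
⇒ 4πI² = 9/7
I = (-1)√(9/7/(4π)) = -0.31986543
No selection rule forces the value: the integral is nonzero (none).

-0.319865 (none)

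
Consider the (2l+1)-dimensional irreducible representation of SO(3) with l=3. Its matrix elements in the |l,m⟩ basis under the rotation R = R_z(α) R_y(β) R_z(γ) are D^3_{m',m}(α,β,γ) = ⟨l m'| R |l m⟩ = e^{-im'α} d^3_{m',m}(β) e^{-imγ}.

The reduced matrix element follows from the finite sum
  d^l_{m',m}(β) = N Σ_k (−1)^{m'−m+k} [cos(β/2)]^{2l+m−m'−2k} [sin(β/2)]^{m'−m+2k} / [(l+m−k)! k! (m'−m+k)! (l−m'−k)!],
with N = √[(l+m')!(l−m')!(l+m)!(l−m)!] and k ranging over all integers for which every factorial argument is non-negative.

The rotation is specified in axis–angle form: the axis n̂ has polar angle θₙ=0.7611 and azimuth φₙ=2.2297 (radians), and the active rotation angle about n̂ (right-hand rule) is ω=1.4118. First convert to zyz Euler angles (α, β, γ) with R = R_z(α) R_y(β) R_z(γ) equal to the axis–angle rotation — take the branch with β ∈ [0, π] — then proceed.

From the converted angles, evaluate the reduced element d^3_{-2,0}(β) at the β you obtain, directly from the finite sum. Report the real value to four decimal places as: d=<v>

d=0.5259

Axis–angle → zyz. n̂ = (sinθₙcosφₙ, sinθₙsinφₙ, cosθₙ) = (-0.422280, +0.545335, +0.724078), ω = 1.4118.
R = I cosω + sinω [n̂]ₓ + (1−cosω) n̂n̂ᵀ gives
  R = [+0.308415, -0.908769, +0.281104; +0.521121, +0.408633, +0.749301; -0.795810, -0.084607, +0.599607]
β = atan2(√(R₁₃²+R₂₃²), R₃₃) = 0.927787; α = atan2(R₂₃, R₁₃) mod 2π = 1.211890; γ = atan2(R₃₂, −R₃₁) mod 2π = 6.177268
d^3_{-2,0}(β=0.9278) via the finite sum:
Half-angle: c=0.894317, s=0.447433. N=√(1·120·6·6)=65.726707
Admissible k: 2..3 (factorial args all ≥0)
  k=2: (−1)^0·65.7267/(12)·0.8943^4·0.4474^2 = +0.701429
  k=3: (−1)^1·65.7267/(12)·0.8943^2·0.4474^4 = -0.175573
d^3_{-2,0}(0.9278) = +0.701429 -0.175573 = +0.525856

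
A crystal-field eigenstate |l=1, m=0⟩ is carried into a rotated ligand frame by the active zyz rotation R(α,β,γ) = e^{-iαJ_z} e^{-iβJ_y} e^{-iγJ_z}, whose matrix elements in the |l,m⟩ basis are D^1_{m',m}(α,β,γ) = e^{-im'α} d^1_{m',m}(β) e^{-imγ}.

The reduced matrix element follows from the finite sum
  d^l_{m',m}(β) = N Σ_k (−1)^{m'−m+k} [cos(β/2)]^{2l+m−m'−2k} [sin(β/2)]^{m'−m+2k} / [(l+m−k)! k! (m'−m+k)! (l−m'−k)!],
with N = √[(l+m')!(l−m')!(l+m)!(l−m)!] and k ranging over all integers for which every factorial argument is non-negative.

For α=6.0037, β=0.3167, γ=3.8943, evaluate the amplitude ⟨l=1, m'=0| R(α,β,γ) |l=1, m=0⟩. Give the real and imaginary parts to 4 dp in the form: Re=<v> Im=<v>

Re=0.9503 Im=0.0000

First d^1_{0,0}(β=0.3167), then the phase factors e^{-i(0)α} and e^{-i(0)γ}:
Half-angle: c=0.987489, s=0.157689. N=√(1·1·1·1)=1.000000
The bounds max(0,m−m')=0 and min(l+m,l−m')=1 give 2 terms
  k=0: (−1)^0·1.0000/(1)·0.9875^2·0.1577^0 = +0.975134
  k=1: (−1)^1·1.0000/(1)·0.9875^0·0.1577^2 = -0.024866
d^1_{0,0}(0.3167) = +0.975134 -0.024866 = +0.950268
Phases: e^{-i·(0)·6.0037}=+1.000000+0.000000i, e^{-i·(0)·3.8943}=+1.000000+0.000000i ⇒ D=+0.950268+0.000000i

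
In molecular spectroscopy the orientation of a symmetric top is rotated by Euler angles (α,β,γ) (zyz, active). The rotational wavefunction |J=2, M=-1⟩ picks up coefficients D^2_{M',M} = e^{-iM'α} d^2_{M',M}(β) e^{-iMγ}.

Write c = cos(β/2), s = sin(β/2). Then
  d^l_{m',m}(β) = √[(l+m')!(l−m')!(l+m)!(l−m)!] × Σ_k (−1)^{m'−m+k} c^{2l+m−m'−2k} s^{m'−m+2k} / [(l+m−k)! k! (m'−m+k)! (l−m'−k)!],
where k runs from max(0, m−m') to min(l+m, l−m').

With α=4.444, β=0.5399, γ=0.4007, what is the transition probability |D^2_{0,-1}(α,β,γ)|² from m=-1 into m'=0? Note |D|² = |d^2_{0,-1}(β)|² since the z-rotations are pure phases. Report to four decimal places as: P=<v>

P=0.2916

First d^2_{0,-1}(β=0.5399), then the phase factors e^{-i(0)α} and e^{-i(-1)γ}:
With c≡cos(β/2)=0.963784 and s≡sin(β/2)=0.266683, N=[2·2·1·6]^{1/2}=4.898979
Admissible k: 0..1 (factorial args all ≥0)
  k=0: (−1)^1·4.8990/(2)·0.9638^3·0.2667^1 = -0.584805
  k=1: (−1)^2·4.8990/(2)·0.9638^1·0.2667^3 = +0.044776
d^2_{0,-1}(0.5399) = -0.584805 +0.044776 = -0.540029
|D^2_{0,-1}|² = |d^2_{0,-1}(β)|² = (-0.540029)² = 0.291631 (the z-rotation phases have unit modulus)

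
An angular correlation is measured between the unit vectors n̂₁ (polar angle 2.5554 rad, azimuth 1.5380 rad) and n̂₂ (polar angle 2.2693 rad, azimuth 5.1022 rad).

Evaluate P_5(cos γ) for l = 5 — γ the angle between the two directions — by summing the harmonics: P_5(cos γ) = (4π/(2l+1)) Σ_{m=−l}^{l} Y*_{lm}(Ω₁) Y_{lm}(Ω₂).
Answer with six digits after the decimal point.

0.251462

Addition theorem: P_5(cos γ) = (4π/11) Σ_m Y*_{lm}(Ω₁) Y_{lm}(Ω₂), m = −5…5:
  m=-5: Y*=(0.003925, 0.023723)  Y=(0.113604, -0.045146)  product (0.001517, 0.002518)
  m=-4: Y*=(-0.113520, 0.014978)  Y=(-0.003750, 0.324598)  product (-0.004436, -0.036905)
  m=-3: Y*=(-0.030178, -0.305733)  Y=(-0.389285, -0.165213)  product (-0.038763, 0.124003)
  m=-2: Y*=(0.466447, -0.030639)  Y=(0.109378, -0.108122)  product (0.047706, -0.053784)
  m=-1: Y*=(0.008122, 0.247563)  Y=(-0.111684, -0.271846)  product (0.066392, -0.029857)
  m=+0: Y*=(0.315400, -0.000000)  Y=(0.238699, 0.000000)  product (0.075286, 0.000000)
  m=+1: Y*=(-0.008122, 0.247563)  Y=(0.111684, -0.271846)  product (0.066392, 0.029857)
  m=+2: Y*=(0.466447, 0.030639)  Y=(0.109378, 0.108122)  product (0.047706, 0.053784)
  m=+3: Y*=(0.030178, -0.305733)  Y=(0.389285, -0.165213)  product (-0.038763, -0.124003)
  m=+4: Y*=(-0.113520, -0.014978)  Y=(-0.003750, -0.324598)  product (-0.004436, 0.036905)
  m=+5: Y*=(-0.003925, 0.023723)  Y=(-0.113604, -0.045146)  product (0.001517, -0.002518)
Accumulated sum (0.220118, -0.000000); after 4π/(2l+1) scaling, (0.251462, -0.000000) ⇒ P_5 = 0.251462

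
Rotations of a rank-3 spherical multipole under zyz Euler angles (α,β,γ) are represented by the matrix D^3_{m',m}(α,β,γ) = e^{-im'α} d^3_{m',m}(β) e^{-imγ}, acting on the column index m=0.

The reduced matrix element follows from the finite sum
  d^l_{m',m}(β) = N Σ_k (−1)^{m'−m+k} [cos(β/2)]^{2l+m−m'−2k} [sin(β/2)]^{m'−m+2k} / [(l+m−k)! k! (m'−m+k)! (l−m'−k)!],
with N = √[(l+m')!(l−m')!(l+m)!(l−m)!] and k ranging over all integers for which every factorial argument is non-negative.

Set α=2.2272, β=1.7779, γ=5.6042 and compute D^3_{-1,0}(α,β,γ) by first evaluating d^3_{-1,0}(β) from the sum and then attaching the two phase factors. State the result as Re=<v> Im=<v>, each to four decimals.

Re=0.2039 Im=-0.2647

Split into d^3_{-1,0}(β=1.7779) × two z-phases.
Half-angle: c=0.630228, s=0.776410. N=√(2·24·6·6)=41.569219
k∈{1,2,3} keeps every argument non-negative
  k=1: (−1)^0·41.5692/(12)·0.6302^5·0.7764^1 = +0.267405
  k=2: (−1)^1·41.5692/(4)·0.6302^3·0.7764^3 = -1.217526
  k=3: (−1)^2·41.5692/(12)·0.6302^1·0.7764^5 = +0.615949
d^3_{-1,0}(1.7779) = +0.267405 -1.217526 +0.615949 = -0.334172
D = (-0.610272+0.792192i)·(-0.334172)·(+1.000000+0.000000i) = +0.203936-0.264728i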